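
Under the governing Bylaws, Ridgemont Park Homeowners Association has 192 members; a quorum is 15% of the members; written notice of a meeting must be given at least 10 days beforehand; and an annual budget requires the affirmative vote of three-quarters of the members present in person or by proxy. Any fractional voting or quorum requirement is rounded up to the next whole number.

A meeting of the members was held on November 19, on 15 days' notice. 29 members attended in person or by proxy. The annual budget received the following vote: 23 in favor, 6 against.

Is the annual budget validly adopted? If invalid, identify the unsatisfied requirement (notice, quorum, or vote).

Valid — all requirements satisfied.

Notice: 15 days given; 10 required. Satisfied.
Quorum: 15% of 192 = 28.80, rounded up to 29; 29 present. Satisfied.
Vote: requires three-fourths of those present (29); 3/4 of 29 = 21.75, rounded up to 22, so 22 needed; 23 in favor. Satisfied.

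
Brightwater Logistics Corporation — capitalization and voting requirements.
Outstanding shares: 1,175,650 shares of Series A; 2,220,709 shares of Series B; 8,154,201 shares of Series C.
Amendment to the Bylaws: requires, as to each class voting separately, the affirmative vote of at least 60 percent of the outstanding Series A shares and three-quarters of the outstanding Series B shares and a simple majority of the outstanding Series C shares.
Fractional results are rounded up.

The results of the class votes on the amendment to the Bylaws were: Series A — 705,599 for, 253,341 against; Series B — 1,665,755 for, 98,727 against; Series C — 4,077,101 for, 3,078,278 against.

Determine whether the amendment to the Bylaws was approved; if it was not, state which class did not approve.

Series A: 3/5 of 1175650 = 705390; 705,390 required, 705,599 in favor — approved.
Series B: 3/4 of 2220709 = 1665531.75, rounded up to 1665532; 1,665,532 required, 1,665,755 in favor — approved.
Series C: a majority of 8154201 is 4077101; 4,077,101 required, 4,077,101 in favor — approved.

Approved — every class gave the required vote.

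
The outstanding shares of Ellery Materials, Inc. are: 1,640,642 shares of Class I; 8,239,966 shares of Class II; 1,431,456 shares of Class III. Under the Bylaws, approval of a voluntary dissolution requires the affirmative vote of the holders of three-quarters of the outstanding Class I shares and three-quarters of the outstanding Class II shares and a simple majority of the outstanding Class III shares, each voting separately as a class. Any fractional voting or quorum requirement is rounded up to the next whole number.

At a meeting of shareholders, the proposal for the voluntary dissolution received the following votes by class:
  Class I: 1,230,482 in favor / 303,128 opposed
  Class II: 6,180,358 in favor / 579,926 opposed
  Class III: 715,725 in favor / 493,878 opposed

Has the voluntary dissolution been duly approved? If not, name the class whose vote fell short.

Not approved — the Class III shares did not give the required vote.

Class I: 3/4 of 1640642 = 1230481.50, rounded up to 1230482; 1,230,482 required, 1,230,482 in favor — approved.
Class II: 3/4 of 8239966 = 6179974.50, rounded up to 6179975; 6,179,975 required, 6,180,358 in favor — approved.
Class III: a majority of 1431456 is 715729; 715,729 required, 715,725 in favor — not approved.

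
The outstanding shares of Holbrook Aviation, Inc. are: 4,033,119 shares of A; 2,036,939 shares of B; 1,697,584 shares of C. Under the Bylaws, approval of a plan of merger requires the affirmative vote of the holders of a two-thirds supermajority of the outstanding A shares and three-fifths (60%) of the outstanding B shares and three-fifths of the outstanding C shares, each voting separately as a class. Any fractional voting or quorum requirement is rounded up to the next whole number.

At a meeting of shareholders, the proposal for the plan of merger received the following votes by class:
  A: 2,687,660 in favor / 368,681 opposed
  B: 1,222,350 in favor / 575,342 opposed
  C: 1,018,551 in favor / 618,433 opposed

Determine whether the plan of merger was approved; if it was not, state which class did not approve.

A: 2/3 of 4033119 = 2688746; 2,688,746 required, 2,687,660 in favor — not approved.
B: 3/5 of 2036939 = 1222163.40, rounded up to 1222164; 1,222,164 required, 1,222,350 in favor — approved.
C: 3/5 of 1697584 = 1018550.40, rounded up to 1018551; 1,018,551 required, 1,018,551 in favor — approved.

Not approved — the A shares did not give the required vote.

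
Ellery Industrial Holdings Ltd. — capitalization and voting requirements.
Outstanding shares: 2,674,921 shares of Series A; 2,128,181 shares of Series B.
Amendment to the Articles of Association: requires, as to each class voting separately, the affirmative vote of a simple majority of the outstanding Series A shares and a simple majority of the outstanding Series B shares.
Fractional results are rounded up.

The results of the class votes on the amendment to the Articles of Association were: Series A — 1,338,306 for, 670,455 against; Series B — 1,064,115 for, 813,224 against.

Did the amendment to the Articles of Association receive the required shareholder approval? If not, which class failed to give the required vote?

Series A: a majority of 2674921 is 1337461; 1,337,461 required, 1,338,306 in favor — approved.
Series B: a majority of 2128181 is 1064091; 1,064,091 required, 1,064,115 in favor — approved.

Approved — every class gave the required vote.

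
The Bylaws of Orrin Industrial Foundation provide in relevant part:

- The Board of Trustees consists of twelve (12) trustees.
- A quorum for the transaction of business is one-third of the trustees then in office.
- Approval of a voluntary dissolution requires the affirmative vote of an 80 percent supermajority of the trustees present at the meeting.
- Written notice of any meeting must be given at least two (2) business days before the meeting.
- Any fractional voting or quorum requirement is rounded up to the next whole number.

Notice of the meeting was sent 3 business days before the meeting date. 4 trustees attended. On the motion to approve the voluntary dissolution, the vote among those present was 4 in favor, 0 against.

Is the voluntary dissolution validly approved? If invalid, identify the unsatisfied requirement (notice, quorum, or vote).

Valid — all requirements satisfied.

Notice: 3 business days given; 2 required (3 ≥ 2). Satisfied.
Quorum: 4 present; quorum is 4. Satisfied.
Vote: the voluntary dissolution requires four-fifths of the trustees present (4). 4/5 of 4 = 3.20, rounded up to 4, so 4 affirmative votes are needed; 4 voted in favor. Satisfied.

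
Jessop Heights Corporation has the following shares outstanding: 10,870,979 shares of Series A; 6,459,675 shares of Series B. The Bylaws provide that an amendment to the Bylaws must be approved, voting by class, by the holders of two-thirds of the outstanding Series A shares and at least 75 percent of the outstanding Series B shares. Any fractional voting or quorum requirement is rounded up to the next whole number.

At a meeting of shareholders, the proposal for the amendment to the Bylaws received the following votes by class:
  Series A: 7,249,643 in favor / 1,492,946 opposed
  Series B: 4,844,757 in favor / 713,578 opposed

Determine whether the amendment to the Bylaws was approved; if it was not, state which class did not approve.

Series A: 2/3 of 10870979 = 7247319.33, rounded up to 7247320; 7,247,320 required, 7,249,643 in favor — approved.
Series B: 3/4 of 6459675 = 4844756.25, rounded up to 4844757; 4,844,757 required, 4,844,757 in favor — approved.

Approved — every class gave the required vote.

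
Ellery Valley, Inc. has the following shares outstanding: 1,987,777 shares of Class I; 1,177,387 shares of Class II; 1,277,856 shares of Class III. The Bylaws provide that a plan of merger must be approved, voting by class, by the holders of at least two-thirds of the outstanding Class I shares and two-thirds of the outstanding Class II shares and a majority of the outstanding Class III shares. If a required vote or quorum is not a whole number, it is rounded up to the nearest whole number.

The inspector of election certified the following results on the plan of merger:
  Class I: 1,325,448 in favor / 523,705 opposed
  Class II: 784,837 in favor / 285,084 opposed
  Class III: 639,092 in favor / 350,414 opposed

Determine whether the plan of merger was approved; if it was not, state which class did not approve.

Not approved — the Class II shares did not give the required vote.

Class I: 2/3 of 1987777 = 1325184.67, rounded up to 1325185; 1,325,185 required, 1,325,448 in favor — approved.
Class II: 2/3 of 1177387 = 784924.67, rounded up to 784925; 784,925 required, 784,837 in favor — not approved.
Class III: a majority of 1277856 is 638929; 638,929 required, 639,092 in favor — approved.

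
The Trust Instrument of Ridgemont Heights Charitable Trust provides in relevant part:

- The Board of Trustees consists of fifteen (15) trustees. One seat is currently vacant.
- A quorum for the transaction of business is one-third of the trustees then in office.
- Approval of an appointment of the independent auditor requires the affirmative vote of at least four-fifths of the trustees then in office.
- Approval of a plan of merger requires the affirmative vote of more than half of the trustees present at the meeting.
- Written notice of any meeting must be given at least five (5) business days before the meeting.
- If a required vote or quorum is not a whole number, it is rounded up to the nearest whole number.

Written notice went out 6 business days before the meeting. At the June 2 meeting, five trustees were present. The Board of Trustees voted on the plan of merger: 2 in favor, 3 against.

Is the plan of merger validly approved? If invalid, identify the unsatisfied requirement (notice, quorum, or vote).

Invalid — vote requirement not satisfied.

Notice: 6 business days given; 5 required (6 ≥ 5). Satisfied.
Quorum: 5 present; quorum is 5. Satisfied.
Vote: the plan of merger requires a majority of the trustees present (5). A majority of 5 is 3, so 3 affirmative votes are needed; 2 voted in favor. Not satisfied.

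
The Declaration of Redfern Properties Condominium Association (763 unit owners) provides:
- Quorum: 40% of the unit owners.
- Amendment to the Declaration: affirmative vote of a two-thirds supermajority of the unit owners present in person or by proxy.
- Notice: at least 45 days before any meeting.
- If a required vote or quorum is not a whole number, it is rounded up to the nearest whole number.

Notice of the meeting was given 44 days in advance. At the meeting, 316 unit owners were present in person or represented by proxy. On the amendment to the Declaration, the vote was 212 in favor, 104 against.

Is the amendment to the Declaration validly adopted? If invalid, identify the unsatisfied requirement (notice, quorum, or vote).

Invalid — notice requirement not satisfied.

Notice: 44 days given; 45 required. Not satisfied.
Quorum: 40% of 763 = 305.20, rounded up to 306; 316 present. Satisfied.
Vote: requires two-thirds of those present (316); 2/3 of 316 = 210.67, rounded up to 211, so 211 needed; 212 in favor. Satisfied.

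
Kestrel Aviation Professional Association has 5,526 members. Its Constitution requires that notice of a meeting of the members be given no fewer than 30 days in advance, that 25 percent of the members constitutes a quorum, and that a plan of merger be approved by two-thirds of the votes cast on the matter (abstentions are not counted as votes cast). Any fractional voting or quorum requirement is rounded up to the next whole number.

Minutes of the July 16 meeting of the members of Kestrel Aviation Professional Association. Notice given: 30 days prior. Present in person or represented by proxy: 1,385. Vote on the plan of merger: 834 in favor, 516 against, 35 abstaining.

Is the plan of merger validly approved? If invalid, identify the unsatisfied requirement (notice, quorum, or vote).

Notice: 30 days given; 30 required. Satisfied.
Quorum: 25% of 5,526 = 1,381.50, rounded up to 1,382; 1,385 present. Satisfied.
Vote: requires two-thirds of the votes cast (1,385 − 35 abstaining = 1,350); 2/3 of 1350 = 900, so 900 needed; 834 in favor. Not satisfied.

Invalid — vote requirement not satisfied.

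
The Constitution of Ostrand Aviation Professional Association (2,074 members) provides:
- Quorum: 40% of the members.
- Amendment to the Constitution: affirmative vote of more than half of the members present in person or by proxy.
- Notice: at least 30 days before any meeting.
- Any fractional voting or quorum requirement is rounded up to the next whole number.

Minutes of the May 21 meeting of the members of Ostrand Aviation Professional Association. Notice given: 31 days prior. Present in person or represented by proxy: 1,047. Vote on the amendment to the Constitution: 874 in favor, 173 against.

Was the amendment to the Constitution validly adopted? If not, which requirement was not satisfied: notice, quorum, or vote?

Valid — all requirements satisfied.

Notice: 31 days given; 30 required. Satisfied.
Quorum: 40% of 2,074 = 829.60, rounded up to 830; 1,047 present. Satisfied.
Vote: requires a majority of those present (1,047); a majority of 1047 is 524, so 524 needed; 874 in favor. Satisfied.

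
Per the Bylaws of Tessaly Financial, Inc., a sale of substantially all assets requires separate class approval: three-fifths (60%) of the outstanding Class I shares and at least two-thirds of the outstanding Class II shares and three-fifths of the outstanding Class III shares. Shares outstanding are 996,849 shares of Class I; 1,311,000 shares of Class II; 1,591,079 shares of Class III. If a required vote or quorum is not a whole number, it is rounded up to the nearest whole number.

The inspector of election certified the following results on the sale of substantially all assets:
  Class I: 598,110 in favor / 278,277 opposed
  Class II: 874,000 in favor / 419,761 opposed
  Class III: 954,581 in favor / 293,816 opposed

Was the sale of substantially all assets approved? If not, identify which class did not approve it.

Not approved — the Class III shares did not give the required vote.

Class I: 3/5 of 996849 = 598109.40, rounded up to 598110; 598,110 required, 598,110 in favor — approved.
Class II: 2/3 of 1311000 = 874000; 874,000 required, 874,000 in favor — approved.
Class III: 3/5 of 1591079 = 954647.40, rounded up to 954648; 954,648 required, 954,581 in favor — not approved.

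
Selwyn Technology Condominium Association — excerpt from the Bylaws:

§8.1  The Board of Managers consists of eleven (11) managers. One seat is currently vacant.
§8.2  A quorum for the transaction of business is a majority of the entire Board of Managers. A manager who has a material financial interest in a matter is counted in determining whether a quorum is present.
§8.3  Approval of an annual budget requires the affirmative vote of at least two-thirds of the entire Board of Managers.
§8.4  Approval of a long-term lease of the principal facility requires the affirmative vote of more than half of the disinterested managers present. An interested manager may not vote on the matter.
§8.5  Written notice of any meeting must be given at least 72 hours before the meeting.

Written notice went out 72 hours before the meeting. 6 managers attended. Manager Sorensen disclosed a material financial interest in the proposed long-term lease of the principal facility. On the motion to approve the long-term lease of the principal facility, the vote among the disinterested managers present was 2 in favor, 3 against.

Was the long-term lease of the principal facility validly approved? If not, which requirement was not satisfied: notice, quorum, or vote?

Invalid — vote requirement not satisfied.

Notice: 72 hours given; 72 required (72 ≥ 72). Satisfied.
Quorum: 6 present (interested managers count toward quorum); quorum is 6. Satisfied.
Vote: the long-term lease of the principal facility requires a majority of the disinterested managers present (6 − 1 = 5). A majority of 5 is 3, so 3 affirmative votes are needed; 2 voted in favor. Not satisfied.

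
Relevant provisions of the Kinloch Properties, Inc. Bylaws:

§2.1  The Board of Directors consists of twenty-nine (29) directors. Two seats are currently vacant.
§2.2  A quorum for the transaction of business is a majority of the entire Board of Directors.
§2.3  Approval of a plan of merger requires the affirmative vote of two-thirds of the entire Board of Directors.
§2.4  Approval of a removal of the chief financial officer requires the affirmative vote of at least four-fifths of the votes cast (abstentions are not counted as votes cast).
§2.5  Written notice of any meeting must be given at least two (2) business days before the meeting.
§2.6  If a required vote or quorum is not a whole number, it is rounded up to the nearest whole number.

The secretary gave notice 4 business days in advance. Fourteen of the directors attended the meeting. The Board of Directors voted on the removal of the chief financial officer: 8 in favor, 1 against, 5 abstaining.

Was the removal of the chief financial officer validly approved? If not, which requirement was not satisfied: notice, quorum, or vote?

Notice: 4 business days given; 2 required (4 ≥ 2). Satisfied.
Quorum: 14 present; quorum is 15. Not satisfied.
Vote: the removal of the chief financial officer requires four-fifths of the votes cast (14 present − 5 abstaining = 9). 4/5 of 9 = 7.20, rounded up to 8, so 8 affirmative votes are needed; 8 voted in favor. Satisfied. (Moot — without a quorum no business can be validly transacted.)

Invalid — quorum requirement not satisfied.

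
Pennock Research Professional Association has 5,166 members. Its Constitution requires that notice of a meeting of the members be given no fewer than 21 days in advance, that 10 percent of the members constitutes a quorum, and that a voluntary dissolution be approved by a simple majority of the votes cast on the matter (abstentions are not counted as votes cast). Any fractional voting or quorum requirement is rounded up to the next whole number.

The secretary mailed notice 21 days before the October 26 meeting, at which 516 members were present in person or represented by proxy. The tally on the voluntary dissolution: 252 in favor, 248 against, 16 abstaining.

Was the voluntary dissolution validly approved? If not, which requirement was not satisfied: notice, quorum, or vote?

Invalid — quorum requirement not satisfied.

Notice: 21 days given; 21 required. Satisfied.
Quorum: 10% of 5,166 = 516.60, rounded up to 517; 516 present. Not satisfied.
Vote: requires a majority of the votes cast (516 − 16 abstaining = 500); a majority of 500 is 251, so 251 needed; 252 in favor. Satisfied.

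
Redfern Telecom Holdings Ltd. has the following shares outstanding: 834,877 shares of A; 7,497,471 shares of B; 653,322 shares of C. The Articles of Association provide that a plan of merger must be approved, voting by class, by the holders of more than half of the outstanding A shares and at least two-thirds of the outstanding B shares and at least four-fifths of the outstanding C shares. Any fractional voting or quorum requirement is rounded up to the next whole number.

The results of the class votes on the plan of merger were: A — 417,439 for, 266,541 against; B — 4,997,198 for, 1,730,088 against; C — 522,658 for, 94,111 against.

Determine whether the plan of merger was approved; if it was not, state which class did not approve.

A: a majority of 834877 is 417439; 417,439 required, 417,439 in favor — approved.
B: 2/3 of 7497471 = 4998314; 4,998,314 required, 4,997,198 in favor — not approved.
C: 4/5 of 653322 = 522657.60, rounded up to 522658; 522,658 required, 522,658 in favor — approved.

Not approved — the B shares did not give the required vote.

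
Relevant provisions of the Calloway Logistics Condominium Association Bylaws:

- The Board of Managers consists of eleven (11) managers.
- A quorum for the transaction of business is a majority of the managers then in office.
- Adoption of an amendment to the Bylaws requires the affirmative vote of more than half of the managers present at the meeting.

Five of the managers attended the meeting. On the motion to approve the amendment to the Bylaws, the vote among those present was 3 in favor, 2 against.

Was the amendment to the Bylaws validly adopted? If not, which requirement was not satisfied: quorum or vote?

Invalid — quorum requirement not satisfied.

Quorum: 5 present; quorum is 6. Not satisfied.
Vote: the amendment to the Bylaws requires a majority of the managers present (5). A majority of 5 is 3, so 3 affirmative votes are needed; 3 voted in favor. Satisfied. (Moot — without a quorum no business can be validly transacted.)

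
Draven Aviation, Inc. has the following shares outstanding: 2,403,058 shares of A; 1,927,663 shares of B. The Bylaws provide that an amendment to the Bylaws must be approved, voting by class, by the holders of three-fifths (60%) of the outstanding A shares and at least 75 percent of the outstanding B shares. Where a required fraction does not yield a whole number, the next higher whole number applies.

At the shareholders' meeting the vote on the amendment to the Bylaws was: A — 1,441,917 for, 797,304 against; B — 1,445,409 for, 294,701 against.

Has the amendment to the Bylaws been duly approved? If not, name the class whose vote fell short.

A: 3/5 of 2403058 = 1441834.80, rounded up to 1441835; 1,441,835 required, 1,441,917 in favor — approved.
B: 3/4 of 1927663 = 1445747.25, rounded up to 1445748; 1,445,748 required, 1,445,409 in favor — not approved.

Not approved — the B shares did not give the required vote.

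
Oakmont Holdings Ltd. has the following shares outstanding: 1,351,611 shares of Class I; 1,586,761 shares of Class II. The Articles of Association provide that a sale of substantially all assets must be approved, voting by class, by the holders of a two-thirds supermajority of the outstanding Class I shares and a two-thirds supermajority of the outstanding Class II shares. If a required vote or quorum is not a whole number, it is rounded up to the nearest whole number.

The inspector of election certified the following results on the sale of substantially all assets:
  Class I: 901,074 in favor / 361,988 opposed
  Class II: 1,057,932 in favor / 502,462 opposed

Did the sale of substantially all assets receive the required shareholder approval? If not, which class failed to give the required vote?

Class I: 2/3 of 1351611 = 901074; 901,074 required, 901,074 in favor — approved.
Class II: 2/3 of 1586761 = 1057840.67, rounded up to 1057841; 1,057,841 required, 1,057,932 in favor — approved.

Approved — every class gave the required vote.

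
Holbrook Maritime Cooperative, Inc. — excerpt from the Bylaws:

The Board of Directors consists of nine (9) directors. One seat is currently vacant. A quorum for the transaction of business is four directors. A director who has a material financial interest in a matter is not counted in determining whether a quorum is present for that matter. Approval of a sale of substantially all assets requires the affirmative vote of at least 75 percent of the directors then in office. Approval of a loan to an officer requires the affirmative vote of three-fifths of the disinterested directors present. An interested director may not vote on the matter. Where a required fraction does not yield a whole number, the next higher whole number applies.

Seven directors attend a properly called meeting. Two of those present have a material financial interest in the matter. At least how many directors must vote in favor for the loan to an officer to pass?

The loan to an officer requires three-fifths of the disinterested directors present (7 − 2 = 5).
3/5 of 5 = 3.

3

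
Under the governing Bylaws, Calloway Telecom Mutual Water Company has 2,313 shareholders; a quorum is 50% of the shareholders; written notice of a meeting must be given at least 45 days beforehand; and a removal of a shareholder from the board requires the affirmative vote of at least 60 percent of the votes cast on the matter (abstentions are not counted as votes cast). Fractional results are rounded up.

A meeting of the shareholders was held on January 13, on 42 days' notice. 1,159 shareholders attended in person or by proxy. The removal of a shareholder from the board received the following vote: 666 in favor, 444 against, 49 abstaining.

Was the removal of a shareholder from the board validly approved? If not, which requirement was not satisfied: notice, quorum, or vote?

Notice: 42 days given; 45 required. Not satisfied.
Quorum: 50% of 2,313 = 1,156.50, rounded up to 1,157; 1,159 present. Satisfied.
Vote: requires three-fifths of the votes cast (1,159 − 49 abstaining = 1,110); 3/5 of 1110 = 666, so 666 needed; 666 in favor. Satisfied.

Invalid — notice requirement not satisfied.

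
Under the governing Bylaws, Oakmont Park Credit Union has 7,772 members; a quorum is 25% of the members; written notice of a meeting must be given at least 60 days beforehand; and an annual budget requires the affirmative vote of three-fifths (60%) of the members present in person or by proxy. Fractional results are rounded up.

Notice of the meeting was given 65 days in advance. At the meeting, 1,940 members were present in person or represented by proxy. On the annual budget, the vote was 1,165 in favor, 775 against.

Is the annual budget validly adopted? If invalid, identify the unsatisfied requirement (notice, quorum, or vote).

Notice: 65 days given; 60 required. Satisfied.
Quorum: 25% of 7,772 = 1,943; 1,940 present. Not satisfied.
Vote: requires three-fifths of those present (1,940); 3/5 of 1940 = 1164, so 1,164 needed; 1,165 in favor. Satisfied.

Invalid — quorum requirement not satisfied.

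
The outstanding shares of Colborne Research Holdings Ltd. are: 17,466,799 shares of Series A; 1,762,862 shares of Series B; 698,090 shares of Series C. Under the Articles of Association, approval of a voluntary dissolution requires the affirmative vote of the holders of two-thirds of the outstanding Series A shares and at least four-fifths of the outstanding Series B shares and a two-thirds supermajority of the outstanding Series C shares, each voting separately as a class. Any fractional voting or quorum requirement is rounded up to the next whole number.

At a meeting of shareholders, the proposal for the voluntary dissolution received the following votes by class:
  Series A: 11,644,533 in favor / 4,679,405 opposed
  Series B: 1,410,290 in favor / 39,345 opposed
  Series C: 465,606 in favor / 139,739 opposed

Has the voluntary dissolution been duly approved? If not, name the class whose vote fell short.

Approved — every class gave the required vote.

Series A: 2/3 of 17466799 = 11644532.67, rounded up to 11644533; 11,644,533 required, 11,644,533 in favor — approved.
Series B: 4/5 of 1762862 = 1410289.60, rounded up to 1410290; 1,410,290 required, 1,410,290 in favor — approved.
Series C: 2/3 of 698090 = 465393.33, rounded up to 465394; 465,394 required, 465,606 in favor — approved.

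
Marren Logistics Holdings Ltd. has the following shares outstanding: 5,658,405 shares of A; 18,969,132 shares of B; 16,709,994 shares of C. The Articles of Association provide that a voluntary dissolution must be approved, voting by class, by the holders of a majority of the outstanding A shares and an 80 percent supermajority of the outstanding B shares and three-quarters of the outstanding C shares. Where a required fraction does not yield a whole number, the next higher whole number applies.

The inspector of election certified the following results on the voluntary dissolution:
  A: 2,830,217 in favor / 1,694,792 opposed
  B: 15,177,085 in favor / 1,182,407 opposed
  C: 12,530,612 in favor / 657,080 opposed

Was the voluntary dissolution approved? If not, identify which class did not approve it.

Not approved — the C shares did not give the required vote.

A: a majority of 5658405 is 2829203; 2,829,203 required, 2,830,217 in favor — approved.
B: 4/5 of 18969132 = 15175305.60, rounded up to 15175306; 15,175,306 required, 15,177,085 in favor — approved.
C: 3/4 of 16709994 = 12532495.50, rounded up to 12532496; 12,532,496 required, 12,530,612 in favor — not approved.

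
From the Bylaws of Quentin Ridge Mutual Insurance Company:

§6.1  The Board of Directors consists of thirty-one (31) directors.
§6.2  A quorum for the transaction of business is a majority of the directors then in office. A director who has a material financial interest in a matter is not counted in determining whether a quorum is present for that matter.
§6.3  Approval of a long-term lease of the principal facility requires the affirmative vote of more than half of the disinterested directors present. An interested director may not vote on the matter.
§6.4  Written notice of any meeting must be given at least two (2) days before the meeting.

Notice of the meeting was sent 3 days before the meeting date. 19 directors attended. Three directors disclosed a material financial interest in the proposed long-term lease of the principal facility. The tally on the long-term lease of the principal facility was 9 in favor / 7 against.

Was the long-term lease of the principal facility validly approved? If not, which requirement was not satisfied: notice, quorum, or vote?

Valid — all requirements satisfied.

Notice: 3 days given; 2 required (3 ≥ 2). Satisfied.
Quorum: 19 present, but the 3 interested directors do not count, leaving 16. Quorum is 16. Satisfied.
Vote: the long-term lease of the principal facility requires a majority of the disinterested directors present (19 − 3 = 16). A majority of 16 is 9, so 9 affirmative votes are needed; 9 voted in favor. Satisfied.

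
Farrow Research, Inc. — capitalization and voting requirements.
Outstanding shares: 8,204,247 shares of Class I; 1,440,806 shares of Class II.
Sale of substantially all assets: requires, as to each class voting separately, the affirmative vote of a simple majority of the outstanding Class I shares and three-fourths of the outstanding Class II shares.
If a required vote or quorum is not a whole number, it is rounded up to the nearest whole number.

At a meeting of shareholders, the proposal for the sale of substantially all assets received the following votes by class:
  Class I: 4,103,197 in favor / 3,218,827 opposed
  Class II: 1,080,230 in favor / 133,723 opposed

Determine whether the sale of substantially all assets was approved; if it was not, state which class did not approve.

Not approved — the Class II shares did not give the required vote.

Class I: a majority of 8204247 is 4102124; 4,102,124 required, 4,103,197 in favor — approved.
Class II: 3/4 of 1440806 = 1080604.50, rounded up to 1080605; 1,080,605 required, 1,080,230 in favor — not approved.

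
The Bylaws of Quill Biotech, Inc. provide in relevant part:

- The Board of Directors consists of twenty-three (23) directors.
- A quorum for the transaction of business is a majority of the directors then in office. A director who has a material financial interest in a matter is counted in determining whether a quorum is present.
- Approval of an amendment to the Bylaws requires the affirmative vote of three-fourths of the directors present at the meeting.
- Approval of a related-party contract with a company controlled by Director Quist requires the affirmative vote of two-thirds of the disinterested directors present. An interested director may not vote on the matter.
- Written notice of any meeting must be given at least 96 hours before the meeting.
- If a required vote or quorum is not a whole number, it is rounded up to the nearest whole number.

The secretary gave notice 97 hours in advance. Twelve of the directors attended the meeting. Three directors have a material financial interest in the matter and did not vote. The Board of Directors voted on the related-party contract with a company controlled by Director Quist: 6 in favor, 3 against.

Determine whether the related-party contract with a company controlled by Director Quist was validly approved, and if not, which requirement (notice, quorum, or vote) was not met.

Notice: 97 hours given; 96 required (97 ≥ 96). Satisfied.
Quorum: 12 present (interested directors count toward quorum); quorum is 12. Satisfied.
Vote: the related-party contract with a company controlled by Director Quist requires two-thirds of the disinterested directors present (12 − 3 = 9). 2/3 of 9 = 6, so 6 affirmative votes are needed; 6 voted in favor. Satisfied.

Valid — all requirements satisfied.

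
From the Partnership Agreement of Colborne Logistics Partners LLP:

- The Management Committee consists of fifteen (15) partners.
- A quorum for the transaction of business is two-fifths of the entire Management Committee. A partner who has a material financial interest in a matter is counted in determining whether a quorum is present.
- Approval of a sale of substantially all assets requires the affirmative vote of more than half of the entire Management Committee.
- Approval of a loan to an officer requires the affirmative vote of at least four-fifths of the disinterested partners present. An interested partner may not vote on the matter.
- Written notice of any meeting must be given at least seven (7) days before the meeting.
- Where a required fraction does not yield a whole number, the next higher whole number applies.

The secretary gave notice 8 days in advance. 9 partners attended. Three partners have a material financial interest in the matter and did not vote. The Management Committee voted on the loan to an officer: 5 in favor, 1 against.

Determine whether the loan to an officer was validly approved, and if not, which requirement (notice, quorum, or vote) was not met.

Valid — all requirements satisfied.

Notice: 8 days given; 7 required (8 ≥ 7). Satisfied.
Quorum: 9 present (interested partners count toward quorum); quorum is 6. Satisfied.
Vote: the loan to an officer requires four-fifths of the disinterested partners present (9 − 3 = 6). 4/5 of 6 = 4.80, rounded up to 5, so 5 affirmative votes are needed; 5 voted in favor. Satisfied.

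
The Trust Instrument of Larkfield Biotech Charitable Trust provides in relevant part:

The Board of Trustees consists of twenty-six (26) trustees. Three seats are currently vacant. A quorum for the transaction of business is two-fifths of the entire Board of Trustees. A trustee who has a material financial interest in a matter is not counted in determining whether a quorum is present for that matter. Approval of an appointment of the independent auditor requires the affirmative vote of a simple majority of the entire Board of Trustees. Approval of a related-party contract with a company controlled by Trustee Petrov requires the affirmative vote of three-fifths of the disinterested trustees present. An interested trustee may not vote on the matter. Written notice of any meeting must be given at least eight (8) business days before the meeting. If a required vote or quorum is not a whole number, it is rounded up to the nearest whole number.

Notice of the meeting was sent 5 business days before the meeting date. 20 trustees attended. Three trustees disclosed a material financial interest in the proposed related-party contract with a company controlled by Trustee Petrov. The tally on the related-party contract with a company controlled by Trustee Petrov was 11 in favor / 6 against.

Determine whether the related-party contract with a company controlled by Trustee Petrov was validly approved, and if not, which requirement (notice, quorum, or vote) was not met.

Notice: 5 business days given; 8 required (5 < 8). Not satisfied.
Quorum: 20 present, but the 3 interested trustees do not count, leaving 17. Quorum is 11. Satisfied.
Vote: the related-party contract with a company controlled by Trustee Petrov requires three-fifths of the disinterested trustees present (20 − 3 = 17). 3/5 of 17 = 10.20, rounded up to 11, so 11 affirmative votes are needed; 11 voted in favor. Satisfied.

Invalid — notice requirement not satisfied.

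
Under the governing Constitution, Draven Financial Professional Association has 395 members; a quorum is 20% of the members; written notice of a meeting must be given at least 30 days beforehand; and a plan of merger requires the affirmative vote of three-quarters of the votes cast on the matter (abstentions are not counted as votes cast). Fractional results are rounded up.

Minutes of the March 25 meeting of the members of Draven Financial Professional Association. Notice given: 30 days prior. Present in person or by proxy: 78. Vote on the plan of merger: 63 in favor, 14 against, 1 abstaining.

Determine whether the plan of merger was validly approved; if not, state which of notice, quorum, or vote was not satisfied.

Invalid — quorum requirement not satisfied.

Notice: 30 days given; 30 required. Satisfied.
Quorum: 20% of 395 = 79; 78 present. Not satisfied.
Vote: requires three-fourths of the votes cast (78 − 1 abstaining = 77); 3/4 of 77 = 57.75, rounded up to 58, so 58 needed; 63 in favor. Satisfied.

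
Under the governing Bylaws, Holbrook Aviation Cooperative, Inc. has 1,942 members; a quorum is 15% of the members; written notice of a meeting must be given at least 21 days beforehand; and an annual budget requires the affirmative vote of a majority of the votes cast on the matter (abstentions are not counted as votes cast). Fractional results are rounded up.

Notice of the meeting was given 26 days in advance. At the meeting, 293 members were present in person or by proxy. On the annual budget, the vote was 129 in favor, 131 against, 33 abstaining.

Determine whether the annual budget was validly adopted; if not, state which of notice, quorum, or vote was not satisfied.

Notice: 26 days given; 21 required. Satisfied.
Quorum: 15% of 1,942 = 291.30, rounded up to 292; 293 present. Satisfied.
Vote: requires a majority of the votes cast (293 − 33 abstaining = 260); a majority of 260 is 131, so 131 needed; 129 in favor. Not satisfied.

Invalid — vote requirement not satisfied.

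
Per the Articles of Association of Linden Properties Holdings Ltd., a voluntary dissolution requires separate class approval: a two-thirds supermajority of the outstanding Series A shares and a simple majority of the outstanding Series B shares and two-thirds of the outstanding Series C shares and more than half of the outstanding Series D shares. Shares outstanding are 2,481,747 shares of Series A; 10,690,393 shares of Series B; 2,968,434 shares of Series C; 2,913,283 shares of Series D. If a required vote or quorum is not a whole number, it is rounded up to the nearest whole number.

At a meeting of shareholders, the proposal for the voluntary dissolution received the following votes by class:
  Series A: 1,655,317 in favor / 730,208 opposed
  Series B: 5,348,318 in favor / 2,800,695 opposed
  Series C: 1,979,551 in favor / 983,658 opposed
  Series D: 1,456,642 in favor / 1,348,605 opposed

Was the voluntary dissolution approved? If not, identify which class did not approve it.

Series A: 2/3 of 2481747 = 1654498; 1,654,498 required, 1,655,317 in favor — approved.
Series B: a majority of 10690393 is 5345197; 5,345,197 required, 5,348,318 in favor — approved.
Series C: 2/3 of 2968434 = 1978956; 1,978,956 required, 1,979,551 in favor — approved.
Series D: a majority of 2913283 is 1456642; 1,456,642 required, 1,456,642 in favor — approved.

Approved — every class gave the required vote.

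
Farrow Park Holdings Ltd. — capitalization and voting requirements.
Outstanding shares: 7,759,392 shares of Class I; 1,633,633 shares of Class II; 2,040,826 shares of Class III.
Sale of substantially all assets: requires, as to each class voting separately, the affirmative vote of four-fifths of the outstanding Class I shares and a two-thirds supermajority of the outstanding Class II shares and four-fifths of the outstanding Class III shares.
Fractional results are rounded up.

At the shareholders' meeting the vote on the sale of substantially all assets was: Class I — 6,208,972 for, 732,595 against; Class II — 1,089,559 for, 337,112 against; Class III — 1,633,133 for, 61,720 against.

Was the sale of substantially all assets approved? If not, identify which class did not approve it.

Class I: 4/5 of 7759392 = 6207513.60, rounded up to 6207514; 6,207,514 required, 6,208,972 in favor — approved.
Class II: 2/3 of 1633633 = 1089088.67, rounded up to 1089089; 1,089,089 required, 1,089,559 in favor — approved.
Class III: 4/5 of 2040826 = 1632660.80, rounded up to 1632661; 1,632,661 required, 1,633,133 in favor — approved.

Approved — every class gave the required vote.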